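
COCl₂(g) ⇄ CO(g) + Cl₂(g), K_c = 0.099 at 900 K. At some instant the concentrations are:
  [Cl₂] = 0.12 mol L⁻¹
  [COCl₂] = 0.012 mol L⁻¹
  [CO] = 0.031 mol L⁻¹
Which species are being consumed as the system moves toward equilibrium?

Q_c = [CO]·[Cl₂] / [COCl₂] = (0.031)·(0.12) / (0.012) = 0.31
Q_c = 0.31 > K_c = 0.099: net reverse reaction.

CO, Cl₂ (products)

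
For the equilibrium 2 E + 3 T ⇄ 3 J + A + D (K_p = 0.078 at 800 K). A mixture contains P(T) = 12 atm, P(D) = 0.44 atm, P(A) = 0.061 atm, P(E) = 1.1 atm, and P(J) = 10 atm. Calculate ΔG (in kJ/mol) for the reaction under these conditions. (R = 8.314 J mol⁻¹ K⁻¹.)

Q_p = P(J)³·P(A)·P(D) / (P(E)²·P(T)³) = (10)³·(0.061)·(0.44) / ((1.1)²·(12)³) = 0.0128
ΔG = RT ln(Q_p/K_p) = (8.314 J mol⁻¹ K⁻¹)(800 K) × ln(0.0128/0.078)
   = (6.651 kJ/mol)(-1.807) = -12.0 kJ/mol
ΔG < 0, so the forward reaction is spontaneous (proceeds forward).

ΔG = -12.0 kJ/mol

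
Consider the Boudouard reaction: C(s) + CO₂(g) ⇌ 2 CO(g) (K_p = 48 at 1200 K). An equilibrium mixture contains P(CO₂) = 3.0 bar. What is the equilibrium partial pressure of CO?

P(CO) = 12 bar

(C is a pure solid — omitted from K_p.)
At equilibrium, K_p = P(CO)² / P(CO₂) = 48.
(P(CO))² / (3.0) = 48
P(CO)² = 144 ⇒ P(CO) = 12 bar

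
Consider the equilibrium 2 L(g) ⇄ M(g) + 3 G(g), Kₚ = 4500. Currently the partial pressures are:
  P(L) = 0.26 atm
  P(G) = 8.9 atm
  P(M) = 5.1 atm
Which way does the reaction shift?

to the left

Qₚ = P(M)·P(G)³ / P(L)² = (5.1)·(8.9)³ / (0.26)² = 53000
Qₚ = 53000 > Kₚ = 4500, so the reverse reaction proceeds.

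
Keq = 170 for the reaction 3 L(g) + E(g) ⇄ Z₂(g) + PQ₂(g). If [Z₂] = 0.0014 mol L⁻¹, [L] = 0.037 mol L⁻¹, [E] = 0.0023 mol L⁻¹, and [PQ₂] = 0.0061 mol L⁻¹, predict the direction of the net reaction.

forward (toward products)

Q = [Z₂]·[PQ₂] / ([L]³·[E]) = (0.0014)·(0.0061) / ((0.037)³·(0.0023)) = 73
Q = 73 < Keq = 170, so the forward reaction proceeds.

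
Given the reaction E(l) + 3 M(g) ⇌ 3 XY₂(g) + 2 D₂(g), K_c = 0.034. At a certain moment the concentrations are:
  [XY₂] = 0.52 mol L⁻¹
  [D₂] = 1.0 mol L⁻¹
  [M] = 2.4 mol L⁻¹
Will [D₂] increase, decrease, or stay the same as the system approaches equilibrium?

increase

(E is a pure liquid — omitted from Q_c.)
Q_c = [XY₂]³·[D₂]² / [M]³ = (0.52)³·(1.0)² / (2.4)³ = 0.010
Q_c = 0.010 < K_c = 0.034: net forward reaction.
D₂ is a product, so it increases.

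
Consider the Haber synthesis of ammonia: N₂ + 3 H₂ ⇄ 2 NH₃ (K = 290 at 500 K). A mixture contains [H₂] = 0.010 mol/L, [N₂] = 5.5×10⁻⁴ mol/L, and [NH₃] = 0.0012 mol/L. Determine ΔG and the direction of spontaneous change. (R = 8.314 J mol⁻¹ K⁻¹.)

Q = [NH₃]² / ([N₂]·[H₂]³) = (0.0012)² / ((5.5×10⁻⁴)·(0.010)³) = 2620
ΔG = RT ln(Q/K) = (8.314 J mol⁻¹ K⁻¹)(500 K) × ln(2620/290)
   = (4.157 kJ/mol)(2.201) = 9.15 kJ/mol
ΔG > 0, so the forward reaction is non-spontaneous (proceeds in reverse).

ΔG = 9.15 kJ/mol; the forward reaction is non-spontaneous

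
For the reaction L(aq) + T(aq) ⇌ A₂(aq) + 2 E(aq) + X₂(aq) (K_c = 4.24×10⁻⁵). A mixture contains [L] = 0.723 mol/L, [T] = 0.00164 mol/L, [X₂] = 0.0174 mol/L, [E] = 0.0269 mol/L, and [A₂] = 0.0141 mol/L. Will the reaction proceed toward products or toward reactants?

to the left

Q_c = [A₂]·[E]²·[X₂] / ([L]·[T]) = (0.0141)·(0.0269)²·(0.0174) / ((0.723)·(0.00164)) = 1.50×10⁻⁴
Q_c = 1.50×10⁻⁴ > K_c = 4.24×10⁻⁵, so the reverse reaction proceeds.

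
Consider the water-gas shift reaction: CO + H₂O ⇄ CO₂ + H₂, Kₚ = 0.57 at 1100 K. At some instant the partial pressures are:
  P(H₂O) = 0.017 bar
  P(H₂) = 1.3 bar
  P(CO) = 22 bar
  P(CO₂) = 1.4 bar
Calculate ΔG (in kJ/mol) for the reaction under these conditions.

ΔG = 19.6 kJ/mol

Qₚ = P(CO₂)·P(H₂) / (P(CO)·P(H₂O)) = (1.4)·(1.3) / ((22)·(0.017)) = 4.87
ΔG = RT ln(Qₚ/Kₚ) = (8.314 J mol⁻¹ K⁻¹)(1100 K) × ln(4.87/0.57)
   = (9.145 kJ/mol)(2.145) = 19.6 kJ/mol
ΔG > 0, so the forward reaction is non-spontaneous (proceeds in reverse).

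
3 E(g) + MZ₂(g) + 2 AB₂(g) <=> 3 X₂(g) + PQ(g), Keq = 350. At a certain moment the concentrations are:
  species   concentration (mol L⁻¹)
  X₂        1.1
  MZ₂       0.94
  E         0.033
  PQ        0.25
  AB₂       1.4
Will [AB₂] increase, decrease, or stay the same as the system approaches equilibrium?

increase

Q = [X₂]³·[PQ] / ([E]³·[MZ₂]·[AB₂]²) = (1.1)³·(0.25) / ((0.033)³·(0.94)·(1.4)²) = 5000
Q = 5000 > Keq = 350: net reverse reaction.
AB₂ is a reactant, so it increases.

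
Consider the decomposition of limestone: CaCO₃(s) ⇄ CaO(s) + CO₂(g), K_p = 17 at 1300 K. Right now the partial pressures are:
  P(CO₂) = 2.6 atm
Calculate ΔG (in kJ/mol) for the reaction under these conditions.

(CaCO₃, CaO are pure solids — omitted from Q_p.)
Q_p = P(CO₂) = 2.60
ΔG = RT ln(Q_p/K_p) = (8.314 J mol⁻¹ K⁻¹)(1300 K) × ln(2.60/17)
   = (10.81 kJ/mol)(-1.878) = -20.3 kJ/mol
ΔG < 0, so the forward reaction is spontaneous (proceeds forward).

ΔG = -20.3 kJ/mol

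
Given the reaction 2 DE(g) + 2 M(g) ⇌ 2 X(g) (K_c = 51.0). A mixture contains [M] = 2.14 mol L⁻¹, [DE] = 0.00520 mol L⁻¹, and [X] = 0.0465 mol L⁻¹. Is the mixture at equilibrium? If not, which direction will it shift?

Q_c = [X]² / ([DE]²·[M]²) = (0.0465)² / ((0.00520)²·(2.14)²) = 17.5
Q_c = 17.5 < K_c = 51.0: net forward reaction.

no; Q < K, reaction proceeds forward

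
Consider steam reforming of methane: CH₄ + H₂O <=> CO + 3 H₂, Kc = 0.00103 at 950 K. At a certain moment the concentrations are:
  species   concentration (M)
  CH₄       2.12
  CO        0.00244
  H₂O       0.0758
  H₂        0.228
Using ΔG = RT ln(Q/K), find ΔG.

Qc = [CO]·[H₂]³ / ([CH₄]·[H₂O]) = (0.00244)·(0.228)³ / ((2.12)·(0.0758)) = 1.80×10⁻⁴
ΔG = RT ln(Qc/Kc) = (8.314 J mol⁻¹ K⁻¹)(950 K) × ln(1.80×10⁻⁴/0.00103)
   = (7.898 kJ/mol)(-1.744) = -13.8 kJ/mol
ΔG < 0, so the forward reaction is spontaneous (proceeds forward).

ΔG = -13.8 kJ/mol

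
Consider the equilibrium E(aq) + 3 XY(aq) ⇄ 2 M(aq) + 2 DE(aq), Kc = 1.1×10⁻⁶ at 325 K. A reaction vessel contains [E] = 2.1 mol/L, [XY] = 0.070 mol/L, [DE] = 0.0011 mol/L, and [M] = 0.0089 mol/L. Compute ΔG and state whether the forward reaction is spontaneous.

Qc = [M]²·[DE]² / ([E]·[XY]³) = (0.0089)²·(0.0011)² / ((2.1)·(0.070)³) = 1.33×10⁻⁷
ΔG = RT ln(Qc/Kc) = (8.314 J mol⁻¹ K⁻¹)(325 K) × ln(1.33×10⁻⁷/1.1×10⁻⁶)
   = (2.702 kJ/mol)(-2.113) = -5.71 kJ/mol
ΔG < 0, so the forward reaction is spontaneous (proceeds forward).

ΔG = -5.71 kJ/mol; the forward reaction is spontaneous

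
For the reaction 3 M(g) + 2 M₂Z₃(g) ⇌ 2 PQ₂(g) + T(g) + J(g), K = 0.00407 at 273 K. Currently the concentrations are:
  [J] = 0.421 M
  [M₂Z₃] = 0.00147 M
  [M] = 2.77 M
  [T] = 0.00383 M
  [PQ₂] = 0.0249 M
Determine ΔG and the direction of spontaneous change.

ΔG = 3.81 kJ/mol; the forward reaction is non-spontaneous

Q = [PQ₂]²·[T]·[J] / ([M]³·[M₂Z₃]²) = (0.0249)²·(0.00383)·(0.421) / ((2.77)³·(0.00147)²) = 0.0218
ΔG = RT ln(Q/K) = (8.314 J mol⁻¹ K⁻¹)(273 K) × ln(0.0218/0.00407)
   = (2.270 kJ/mol)(1.678) = 3.81 kJ/mol
ΔG > 0, so the forward reaction is non-spontaneous (proceeds in reverse).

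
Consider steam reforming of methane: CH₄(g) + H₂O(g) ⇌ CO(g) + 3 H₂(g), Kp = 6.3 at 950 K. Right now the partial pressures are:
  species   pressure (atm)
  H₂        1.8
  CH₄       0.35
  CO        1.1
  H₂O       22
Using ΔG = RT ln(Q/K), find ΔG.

Qp = P(CO)·P(H₂)³ / (P(CH₄)·P(H₂O)) = (1.1)·(1.8)³ / ((0.35)·(22)) = 0.833
ΔG = RT ln(Qp/Kp) = (8.314 J mol⁻¹ K⁻¹)(950 K) × ln(0.833/6.3)
   = (7.898 kJ/mol)(-2.023) = -16.0 kJ/mol
ΔG < 0, so the forward reaction is spontaneous (proceeds forward).

ΔG = -16.0 kJ/mol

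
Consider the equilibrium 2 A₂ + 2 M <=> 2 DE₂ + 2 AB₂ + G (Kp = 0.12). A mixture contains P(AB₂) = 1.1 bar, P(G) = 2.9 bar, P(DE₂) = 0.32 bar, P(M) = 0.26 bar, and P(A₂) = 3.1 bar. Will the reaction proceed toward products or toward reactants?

Qp = P(DE₂)²·P(AB₂)²·P(G) / (P(A₂)²·P(M)²) = (0.32)²·(1.1)²·(2.9) / ((3.1)²·(0.26)²) = 0.55
Qp = 0.55 > Kp = 0.12, so the reverse reaction proceeds.

toward reactants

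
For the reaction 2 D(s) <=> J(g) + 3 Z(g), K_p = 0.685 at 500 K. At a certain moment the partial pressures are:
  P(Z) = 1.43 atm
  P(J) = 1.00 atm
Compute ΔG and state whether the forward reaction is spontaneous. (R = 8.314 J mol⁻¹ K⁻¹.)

ΔG = 6.03 kJ/mol; the forward reaction is non-spontaneous

(D is a pure solid — omitted from Q_p.)
Q_p = P(J)·P(Z)³ = (1.00)·(1.43)³ = 2.92
ΔG = RT ln(Q_p/K_p) = (8.314 J mol⁻¹ K⁻¹)(500 K) × ln(2.92/0.685)
   = (4.157 kJ/mol)(1.450) = 6.03 kJ/mol
ΔG > 0, so the forward reaction is non-spontaneous (proceeds in reverse).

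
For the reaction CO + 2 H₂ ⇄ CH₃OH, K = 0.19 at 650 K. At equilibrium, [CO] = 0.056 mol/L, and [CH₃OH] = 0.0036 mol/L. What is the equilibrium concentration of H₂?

[H₂] = 0.58 mol/L

At equilibrium, K = [CH₃OH] / ([CO]·[H₂]²) = 0.19.
(0.0036) / ((0.056)·([H₂])²) = 0.19
[H₂]² = 0.338 ⇒ [H₂] = 0.58 mol/L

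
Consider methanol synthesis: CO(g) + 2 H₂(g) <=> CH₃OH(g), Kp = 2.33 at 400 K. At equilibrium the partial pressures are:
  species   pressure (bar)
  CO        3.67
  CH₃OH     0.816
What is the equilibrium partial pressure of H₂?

P(H₂) = 0.309 bar

At equilibrium, Kp = P(CH₃OH) / (P(CO)·P(H₂)²) = 2.33.
(0.816) / ((3.67)·(P(H₂))²) = 2.33
P(H₂)² = 0.0954 ⇒ P(H₂) = 0.309 bar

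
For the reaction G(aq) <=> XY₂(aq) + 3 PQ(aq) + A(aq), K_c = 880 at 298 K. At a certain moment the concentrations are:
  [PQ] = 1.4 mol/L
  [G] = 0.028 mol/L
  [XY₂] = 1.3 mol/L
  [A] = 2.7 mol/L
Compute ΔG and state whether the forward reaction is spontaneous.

ΔG = -2.33 kJ/mol; the forward reaction is spontaneous

Q_c = [XY₂]·[PQ]³·[A] / [G] = (1.3)·(1.4)³·(2.7) / (0.028) = 344
ΔG = RT ln(Q_c/K_c) = (8.314 J mol⁻¹ K⁻¹)(298 K) × ln(344/880)
   = (2.478 kJ/mol)(-0.9393) = -2.33 kJ/mol
ΔG < 0, so the forward reaction is spontaneous (proceeds forward).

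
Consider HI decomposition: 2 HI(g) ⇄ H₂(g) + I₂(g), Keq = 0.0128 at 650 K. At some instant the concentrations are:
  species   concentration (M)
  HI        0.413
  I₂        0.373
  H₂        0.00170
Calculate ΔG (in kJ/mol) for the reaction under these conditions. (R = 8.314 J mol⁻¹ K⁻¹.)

ΔG = -6.68 kJ/mol

Q = [H₂]·[I₂] / [HI]² = (0.00170)·(0.373) / (0.413)² = 0.00372
ΔG = RT ln(Q/Keq) = (8.314 J mol⁻¹ K⁻¹)(650 K) × ln(0.00372/0.0128)
   = (5.404 kJ/mol)(-1.236) = -6.68 kJ/mol
ΔG < 0, so the forward reaction is spontaneous (proceeds forward).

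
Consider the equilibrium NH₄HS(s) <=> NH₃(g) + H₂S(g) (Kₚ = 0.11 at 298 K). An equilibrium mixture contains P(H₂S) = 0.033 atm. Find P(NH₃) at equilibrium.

(NH₄HS is a pure solid — omitted from Kₚ.)
At equilibrium, Kₚ = P(NH₃)·P(H₂S) = 0.11.
(P(NH₃))·(0.033) = 0.11
P(NH₃) = 3.33 = 3.3 atm

P(NH₃) = 3.3 atm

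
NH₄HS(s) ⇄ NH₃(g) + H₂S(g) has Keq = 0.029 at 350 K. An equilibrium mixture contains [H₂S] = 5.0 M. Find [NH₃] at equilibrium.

[NH₃] = 0.0058 M

(NH₄HS is a pure solid — omitted from Keq.)
At equilibrium, Keq = [NH₃]·[H₂S] = 0.029.
([NH₃])·(5.0) = 0.029
[NH₃] = 0.00580 = 0.0058 M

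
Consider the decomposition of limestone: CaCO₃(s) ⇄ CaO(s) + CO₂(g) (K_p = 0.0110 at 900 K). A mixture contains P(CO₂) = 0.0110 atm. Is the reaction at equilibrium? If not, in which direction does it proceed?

neither direction; the system is at equilibrium

(CaCO₃, CaO are pure solids — omitted from Q_p.)
Q_p = P(CO₂) = 0.0110
Q_p = 0.0110 = K_p, so the system is already at equilibrium.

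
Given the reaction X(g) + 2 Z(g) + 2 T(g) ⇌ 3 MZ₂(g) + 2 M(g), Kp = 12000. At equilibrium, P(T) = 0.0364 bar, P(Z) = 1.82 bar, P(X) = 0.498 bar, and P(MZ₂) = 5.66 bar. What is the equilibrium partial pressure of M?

At equilibrium, Kp = P(MZ₂)³·P(M)² / (P(X)·P(Z)²·P(T)²) = 12000.
(5.66)³·(P(M))² / ((0.498)·(1.82)²·(0.0364)²) = 12000
P(M)² = 0.145 ⇒ P(M) = 0.380 bar

P(M) = 0.380 bar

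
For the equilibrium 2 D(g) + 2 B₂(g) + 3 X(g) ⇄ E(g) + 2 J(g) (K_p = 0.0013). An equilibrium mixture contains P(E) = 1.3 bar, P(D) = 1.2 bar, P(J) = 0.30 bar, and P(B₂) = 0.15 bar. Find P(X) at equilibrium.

P(X) = 14 bar

At equilibrium, K_p = P(E)·P(J)² / (P(D)²·P(B₂)²·P(X)³) = 0.0013.
(1.3)·(0.30)² / ((1.2)²·(0.15)²·(P(X))³) = 0.0013
P(X)³ = 2780 ⇒ P(X) = 14 bar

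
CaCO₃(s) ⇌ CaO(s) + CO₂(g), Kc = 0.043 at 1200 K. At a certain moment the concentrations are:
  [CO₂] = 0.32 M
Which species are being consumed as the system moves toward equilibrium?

CaO, CO₂ (products)

(CaCO₃, CaO are pure solids — omitted from Qc.)
Qc = [CO₂] = 0.32
Qc = 0.32 > Kc = 0.043: net reverse reaction.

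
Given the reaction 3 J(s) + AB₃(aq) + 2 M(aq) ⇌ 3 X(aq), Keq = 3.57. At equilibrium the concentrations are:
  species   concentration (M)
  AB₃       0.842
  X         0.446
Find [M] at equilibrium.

[M] = 0.172 M

(J is a pure solid — omitted from Keq.)
At equilibrium, Keq = [X]³ / ([AB₃]·[M]²) = 3.57.
(0.446)³ / ((0.842)·([M])²) = 3.57
[M]² = 0.0295 ⇒ [M] = 0.172 M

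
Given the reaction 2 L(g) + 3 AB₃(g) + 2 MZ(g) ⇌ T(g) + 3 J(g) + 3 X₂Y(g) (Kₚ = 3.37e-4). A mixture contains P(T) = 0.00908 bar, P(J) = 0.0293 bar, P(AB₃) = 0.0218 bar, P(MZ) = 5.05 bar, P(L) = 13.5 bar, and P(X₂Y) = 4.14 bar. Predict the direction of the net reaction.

at equilibrium

Qₚ = P(T)·P(J)³·P(X₂Y)³ / (P(L)²·P(AB₃)³·P(MZ)²) = (0.00908)·(0.0293)³·(4.14)³ / ((13.5)²·(0.0218)³·(5.05)²) = 3.37e-4
Qₚ = 3.37e-4 = Kₚ, so the system is already at equilibrium.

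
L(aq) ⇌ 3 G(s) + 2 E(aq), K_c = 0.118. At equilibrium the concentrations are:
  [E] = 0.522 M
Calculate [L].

[L] = 2.31 M

(G is a pure solid — omitted from K_c.)
At equilibrium, K_c = [E]² / [L] = 0.118.
(0.522)² / ([L]) = 0.118
[L] = 2.31 M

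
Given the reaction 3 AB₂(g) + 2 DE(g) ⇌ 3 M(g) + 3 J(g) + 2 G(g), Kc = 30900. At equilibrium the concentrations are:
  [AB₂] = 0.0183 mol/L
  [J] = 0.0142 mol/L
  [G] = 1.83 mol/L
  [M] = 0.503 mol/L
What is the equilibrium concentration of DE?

[DE] = 0.00254 mol/L

At equilibrium, Kc = [M]³·[J]³·[G]² / ([AB₂]³·[DE]²) = 30900.
(0.503)³·(0.0142)³·(1.83)² / ((0.0183)³·([DE])²) = 30900
[DE]² = 6.44×10⁻⁶ ⇒ [DE] = 0.00254 mol/L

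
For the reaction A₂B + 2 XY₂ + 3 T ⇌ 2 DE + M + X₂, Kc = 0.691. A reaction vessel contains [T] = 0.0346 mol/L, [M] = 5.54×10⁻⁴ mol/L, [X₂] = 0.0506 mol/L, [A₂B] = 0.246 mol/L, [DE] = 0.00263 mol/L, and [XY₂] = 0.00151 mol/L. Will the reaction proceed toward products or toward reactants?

to the left

Qc = [DE]²·[M]·[X₂] / ([A₂B]·[XY₂]²·[T]³) = (0.00263)²·(5.54×10⁻⁴)·(0.0506) / ((0.246)·(0.00151)²·(0.0346)³) = 8.35
Qc = 8.35 > Kc = 0.691, so the reverse reaction proceeds.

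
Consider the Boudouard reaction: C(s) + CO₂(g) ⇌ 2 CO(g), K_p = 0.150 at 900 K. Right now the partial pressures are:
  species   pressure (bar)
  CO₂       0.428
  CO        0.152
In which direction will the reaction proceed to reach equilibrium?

(C is a pure solid — omitted from Q_p.)
Q_p = P(CO)² / P(CO₂) = (0.152)² / (0.428) = 0.0540
Q_p = 0.0540 < K_p = 0.150, so the forward reaction proceeds.

toward products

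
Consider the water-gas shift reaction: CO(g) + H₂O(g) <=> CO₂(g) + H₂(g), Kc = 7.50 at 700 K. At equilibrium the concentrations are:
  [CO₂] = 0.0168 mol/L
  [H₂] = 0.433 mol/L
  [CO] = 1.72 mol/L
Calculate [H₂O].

At equilibrium, Kc = [CO₂]·[H₂] / ([CO]·[H₂O]) = 7.50.
(0.0168)·(0.433) / ((1.72)·([H₂O])) = 7.50
[H₂O] = 5.64×10⁻⁴ mol/L

[H₂O] = 5.64×10⁻⁴ mol/L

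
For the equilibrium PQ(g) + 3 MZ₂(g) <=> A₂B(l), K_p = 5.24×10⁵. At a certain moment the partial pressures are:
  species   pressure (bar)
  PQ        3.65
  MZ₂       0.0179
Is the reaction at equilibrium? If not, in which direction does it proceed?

to the right

(A₂B is a pure liquid — omitted from Q_p.)
Q_p = 1 / (P(PQ)·P(MZ₂)³) = 1 / ((3.65)·(0.0179)³) = 47800
Q_p = 47800 < K_p = 5.24×10⁵, so the forward reaction proceeds.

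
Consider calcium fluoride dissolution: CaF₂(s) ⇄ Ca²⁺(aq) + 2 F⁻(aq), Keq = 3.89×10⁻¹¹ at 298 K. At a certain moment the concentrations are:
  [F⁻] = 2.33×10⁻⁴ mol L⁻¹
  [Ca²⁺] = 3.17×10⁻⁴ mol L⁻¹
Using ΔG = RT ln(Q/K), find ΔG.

ΔG = -2.02 kJ/mol

(CaF₂ is a pure solid — omitted from Q.)
Q = [Ca²⁺]·[F⁻]² = (3.17×10⁻⁴)·(2.33×10⁻⁴)² = 1.72×10⁻¹¹
ΔG = RT ln(Q/Keq) = (8.314 J mol⁻¹ K⁻¹)(298 K) × ln(1.72×10⁻¹¹/3.89×10⁻¹¹)
   = (2.478 kJ/mol)(-0.8161) = -2.02 kJ/mol
ΔG < 0, so the forward reaction is spontaneous (proceeds forward).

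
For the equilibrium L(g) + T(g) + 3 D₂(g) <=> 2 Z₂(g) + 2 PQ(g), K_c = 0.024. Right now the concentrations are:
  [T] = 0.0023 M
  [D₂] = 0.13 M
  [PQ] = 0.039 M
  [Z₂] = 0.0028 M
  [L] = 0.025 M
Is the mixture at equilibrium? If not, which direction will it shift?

no; Q > K, reaction proceeds in reverse

Q_c = [Z₂]²·[PQ]² / ([L]·[T]·[D₂]³) = (0.0028)²·(0.039)² / ((0.025)·(0.0023)·(0.13)³) = 0.094
Q_c = 0.094 > K_c = 0.024: net reverse reaction.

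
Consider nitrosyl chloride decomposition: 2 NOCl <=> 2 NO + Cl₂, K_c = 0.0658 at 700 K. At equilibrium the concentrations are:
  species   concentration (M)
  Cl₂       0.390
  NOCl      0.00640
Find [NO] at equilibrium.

[NO] = 0.00263 M

At equilibrium, K_c = [NO]²·[Cl₂] / [NOCl]² = 0.0658.
([NO])²·(0.390) / (0.00640)² = 0.0658
[NO]² = 6.91×10⁻⁶ ⇒ [NO] = 0.00263 M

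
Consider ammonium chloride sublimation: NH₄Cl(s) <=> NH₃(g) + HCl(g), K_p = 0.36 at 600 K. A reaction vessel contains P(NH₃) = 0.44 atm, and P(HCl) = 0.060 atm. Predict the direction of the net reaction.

(NH₄Cl is a pure solid — omitted from Q_p.)
Q_p = P(NH₃)·P(HCl) = (0.44)·(0.060) = 0.026
Q_p = 0.026 < K_p = 0.36, so the forward reaction proceeds.

in the forward direction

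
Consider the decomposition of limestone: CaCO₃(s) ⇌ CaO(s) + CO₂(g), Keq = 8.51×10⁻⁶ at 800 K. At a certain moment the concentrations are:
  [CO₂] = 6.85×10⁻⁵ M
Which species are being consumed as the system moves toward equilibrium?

CaO, CO₂ (products)

(CaCO₃, CaO are pure solids — omitted from Q.)
Q = [CO₂] = 6.85×10⁻⁵
Q = 6.85×10⁻⁵ > Keq = 8.51×10⁻⁶: net reverse reaction.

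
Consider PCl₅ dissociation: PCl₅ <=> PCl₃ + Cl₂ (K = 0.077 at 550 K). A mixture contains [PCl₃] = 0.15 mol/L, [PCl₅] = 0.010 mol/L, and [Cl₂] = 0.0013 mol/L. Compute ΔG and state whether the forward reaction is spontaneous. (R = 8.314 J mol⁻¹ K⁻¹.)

Q = [PCl₃]·[Cl₂] / [PCl₅] = (0.15)·(0.0013) / (0.010) = 0.0195
ΔG = RT ln(Q/K) = (8.314 J mol⁻¹ K⁻¹)(550 K) × ln(0.0195/0.077)
   = (4.573 kJ/mol)(-1.373) = -6.28 kJ/mol
ΔG < 0, so the forward reaction is spontaneous (proceeds forward).

ΔG = -6.28 kJ/mol; the forward reaction is spontaneous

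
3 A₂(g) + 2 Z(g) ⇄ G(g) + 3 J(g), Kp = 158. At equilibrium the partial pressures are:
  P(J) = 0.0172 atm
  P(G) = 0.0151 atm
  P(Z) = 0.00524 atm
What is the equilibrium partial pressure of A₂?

P(A₂) = 0.0261 atm

At equilibrium, Kp = P(G)·P(J)³ / (P(A₂)³·P(Z)²) = 158.
(0.0151)·(0.0172)³ / ((P(A₂))³·(0.00524)²) = 158
P(A₂)³ = 1.77×10⁻⁵ ⇒ P(A₂) = 0.0261 atm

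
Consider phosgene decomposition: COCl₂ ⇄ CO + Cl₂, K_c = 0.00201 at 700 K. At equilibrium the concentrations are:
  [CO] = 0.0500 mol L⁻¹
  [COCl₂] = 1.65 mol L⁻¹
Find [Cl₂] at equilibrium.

[Cl₂] = 0.0663 mol L⁻¹

At equilibrium, K_c = [CO]·[Cl₂] / [COCl₂] = 0.00201.
(0.0500)·([Cl₂]) / (1.65) = 0.00201
[Cl₂] = 0.0663 mol L⁻¹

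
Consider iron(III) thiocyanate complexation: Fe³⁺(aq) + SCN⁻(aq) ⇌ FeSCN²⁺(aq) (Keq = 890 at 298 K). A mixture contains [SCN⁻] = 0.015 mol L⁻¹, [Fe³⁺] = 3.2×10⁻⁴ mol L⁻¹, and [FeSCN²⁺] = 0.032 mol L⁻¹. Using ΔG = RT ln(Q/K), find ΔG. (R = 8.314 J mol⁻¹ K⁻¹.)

Q = [FeSCN²⁺] / ([Fe³⁺]·[SCN⁻]) = (0.032) / ((3.2×10⁻⁴)·(0.015)) = 6670
ΔG = RT ln(Q/Keq) = (8.314 J mol⁻¹ K⁻¹)(298 K) × ln(6670/890)
   = (2.478 kJ/mol)(2.014) = 4.99 kJ/mol
ΔG > 0, so the forward reaction is non-spontaneous (proceeds in reverse).

ΔG = 4.99 kJ/mol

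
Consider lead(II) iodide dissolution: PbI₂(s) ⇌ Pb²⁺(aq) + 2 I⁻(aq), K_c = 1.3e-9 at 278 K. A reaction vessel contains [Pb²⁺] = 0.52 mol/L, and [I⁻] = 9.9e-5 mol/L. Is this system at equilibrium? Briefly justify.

(PbI₂ is a pure solid — omitted from Q_c.)
Q_c = [Pb²⁺]·[I⁻]² = (0.52)·(9.9e-5)² = 5.1e-9
Q_c = 5.1e-9 > K_c = 1.3e-9: net reverse reaction.

no; Q > K, reaction proceeds in reverse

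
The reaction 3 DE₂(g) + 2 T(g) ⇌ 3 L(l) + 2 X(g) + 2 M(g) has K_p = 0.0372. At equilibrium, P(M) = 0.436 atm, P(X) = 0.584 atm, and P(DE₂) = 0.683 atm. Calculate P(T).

P(T) = 2.34 atm

(L is a pure liquid — omitted from K_p.)
At equilibrium, K_p = P(X)²·P(M)² / (P(DE₂)³·P(T)²) = 0.0372.
(0.584)²·(0.436)² / ((0.683)³·(P(T))²) = 0.0372
P(T)² = 5.47 ⇒ P(T) = 2.34 atm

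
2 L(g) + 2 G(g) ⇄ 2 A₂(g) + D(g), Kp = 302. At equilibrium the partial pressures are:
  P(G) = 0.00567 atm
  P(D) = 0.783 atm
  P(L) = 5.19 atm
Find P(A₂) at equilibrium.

At equilibrium, Kp = P(A₂)²·P(D) / (P(L)²·P(G)²) = 302.
(P(A₂))²·(0.783) / ((5.19)²·(0.00567)²) = 302
P(A₂)² = 0.334 ⇒ P(A₂) = 0.578 atm

P(A₂) = 0.578 atm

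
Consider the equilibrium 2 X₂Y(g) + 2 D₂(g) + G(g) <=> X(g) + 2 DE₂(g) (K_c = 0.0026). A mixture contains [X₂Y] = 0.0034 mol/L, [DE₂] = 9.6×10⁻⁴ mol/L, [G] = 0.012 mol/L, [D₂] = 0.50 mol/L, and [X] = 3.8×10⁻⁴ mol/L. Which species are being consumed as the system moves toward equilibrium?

Q_c = [X]·[DE₂]² / ([X₂Y]²·[D₂]²·[G]) = (3.8×10⁻⁴)·(9.6×10⁻⁴)² / ((0.0034)²·(0.50)²·(0.012)) = 0.010
Q_c = 0.010 > K_c = 0.0026: net reverse reaction.

X, DE₂ (products)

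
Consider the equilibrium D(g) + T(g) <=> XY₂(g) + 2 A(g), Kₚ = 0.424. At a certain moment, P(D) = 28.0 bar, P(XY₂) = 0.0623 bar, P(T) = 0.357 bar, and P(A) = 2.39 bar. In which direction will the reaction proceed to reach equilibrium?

Qₚ = P(XY₂)·P(A)² / (P(D)·P(T)) = (0.0623)·(2.39)² / ((28.0)·(0.357)) = 0.0356
Qₚ = 0.0356 < Kₚ = 0.424, so the forward reaction proceeds.

toward products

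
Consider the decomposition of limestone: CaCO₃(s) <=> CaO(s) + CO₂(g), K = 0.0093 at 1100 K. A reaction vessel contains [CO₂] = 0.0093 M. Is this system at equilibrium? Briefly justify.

yes, at equilibrium

(CaCO₃, CaO are pure solids — omitted from Q.)
Q = [CO₂] = 0.0093
Q = 0.0093 = K; the system is at equilibrium.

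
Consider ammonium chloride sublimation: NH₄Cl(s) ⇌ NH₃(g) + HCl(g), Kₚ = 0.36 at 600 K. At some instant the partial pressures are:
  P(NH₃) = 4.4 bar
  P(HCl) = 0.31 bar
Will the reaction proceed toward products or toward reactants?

reverse (toward reactants)

(NH₄Cl is a pure solid — omitted from Qₚ.)
Qₚ = P(NH₃)·P(HCl) = (4.4)·(0.31) = 1.4
Qₚ = 1.4 > Kₚ = 0.36, so the reverse reaction proceeds.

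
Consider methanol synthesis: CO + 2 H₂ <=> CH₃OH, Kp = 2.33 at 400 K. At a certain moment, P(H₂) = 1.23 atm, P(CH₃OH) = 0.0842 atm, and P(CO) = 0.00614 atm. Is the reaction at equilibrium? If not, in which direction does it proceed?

Qp = P(CH₃OH) / (P(CO)·P(H₂)²) = (0.0842) / ((0.00614)·(1.23)²) = 9.06
Qp = 9.06 > Kp = 2.33, so the reverse reaction proceeds.

reverse (toward reactants)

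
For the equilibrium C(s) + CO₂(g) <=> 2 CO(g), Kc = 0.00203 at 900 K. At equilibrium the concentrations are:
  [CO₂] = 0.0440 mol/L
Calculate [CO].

(C is a pure solid — omitted from Kc.)
At equilibrium, Kc = [CO]² / [CO₂] = 0.00203.
([CO])² / (0.0440) = 0.00203
[CO]² = 8.93×10⁻⁵ ⇒ [CO] = 0.00945 mol/L

[CO] = 0.00945 mol/L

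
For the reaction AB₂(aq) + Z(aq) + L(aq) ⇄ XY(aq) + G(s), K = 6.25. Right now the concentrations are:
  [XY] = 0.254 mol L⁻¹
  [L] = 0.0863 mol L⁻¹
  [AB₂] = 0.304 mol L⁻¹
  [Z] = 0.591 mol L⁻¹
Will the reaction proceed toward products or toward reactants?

(G is a pure solid — omitted from Q.)
Q = [XY] / ([AB₂]·[Z]·[L]) = (0.254) / ((0.304)·(0.591)·(0.0863)) = 16.4
Q = 16.4 > K = 6.25, so the reverse reaction proceeds.

to the left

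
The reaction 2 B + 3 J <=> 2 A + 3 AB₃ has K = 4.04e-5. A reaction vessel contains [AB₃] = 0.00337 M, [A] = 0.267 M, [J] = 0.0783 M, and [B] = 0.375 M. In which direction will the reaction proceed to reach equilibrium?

Q = [A]²·[AB₃]³ / ([B]²·[J]³) = (0.267)²·(0.00337)³ / ((0.375)²·(0.0783)³) = 4.04e-5
Q = 4.04e-5 = K, so the system is already at equilibrium.

no net change (already at equilibrium)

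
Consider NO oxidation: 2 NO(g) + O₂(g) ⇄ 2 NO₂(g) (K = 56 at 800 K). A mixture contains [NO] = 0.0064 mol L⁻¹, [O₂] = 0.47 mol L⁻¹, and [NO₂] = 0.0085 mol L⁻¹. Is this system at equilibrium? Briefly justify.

Q = [NO₂]² / ([NO]²·[O₂]) = (0.0085)² / ((0.0064)²·(0.47)) = 3.8
Q = 3.8 < K = 56: net forward reaction.

no; Q < K, reaction proceeds forward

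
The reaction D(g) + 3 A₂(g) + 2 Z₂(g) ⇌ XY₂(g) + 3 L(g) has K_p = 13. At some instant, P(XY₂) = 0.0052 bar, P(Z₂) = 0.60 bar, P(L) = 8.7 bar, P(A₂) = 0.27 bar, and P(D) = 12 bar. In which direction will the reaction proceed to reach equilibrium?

reverse (toward reactants)

Q_p = P(XY₂)·P(L)³ / (P(D)·P(A₂)³·P(Z₂)²) = (0.0052)·(8.7)³ / ((12)·(0.27)³·(0.60)²) = 40
Q_p = 40 > K_p = 13, so the reverse reaction proceeds.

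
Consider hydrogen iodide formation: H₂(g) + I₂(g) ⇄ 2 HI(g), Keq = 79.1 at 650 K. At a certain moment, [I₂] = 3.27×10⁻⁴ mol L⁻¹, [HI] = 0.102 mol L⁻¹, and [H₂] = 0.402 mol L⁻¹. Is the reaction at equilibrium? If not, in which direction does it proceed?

Q = [HI]² / ([H₂]·[I₂]) = (0.102)² / ((0.402)·(3.27×10⁻⁴)) = 79.1
Q = 79.1 = Keq, so the system is already at equilibrium.

no net change (already at equilibrium)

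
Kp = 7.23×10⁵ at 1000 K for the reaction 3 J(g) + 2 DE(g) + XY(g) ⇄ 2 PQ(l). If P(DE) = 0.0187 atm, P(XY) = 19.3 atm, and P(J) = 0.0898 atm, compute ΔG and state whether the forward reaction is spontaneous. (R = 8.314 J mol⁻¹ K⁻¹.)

(PQ is a pure liquid — omitted from Qp.)
Qp = 1 / (P(J)³·P(DE)²·P(XY)) = 1 / ((0.0898)³·(0.0187)²·(19.3)) = 2.05×10⁵
ΔG = RT ln(Qp/Kp) = (8.314 J mol⁻¹ K⁻¹)(1000 K) × ln(2.05×10⁵/7.23×10⁵)
   = (8.314 kJ/mol)(-1.260) = -10.5 kJ/mol
ΔG < 0, so the forward reaction is spontaneous (proceeds forward).

ΔG = -10.5 kJ/mol; the forward reaction is spontaneous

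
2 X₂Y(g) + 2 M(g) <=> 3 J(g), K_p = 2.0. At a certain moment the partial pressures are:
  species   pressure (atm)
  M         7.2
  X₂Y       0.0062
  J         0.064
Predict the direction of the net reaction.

Q_p = P(J)³ / (P(X₂Y)²·P(M)²) = (0.064)³ / ((0.0062)²·(7.2)²) = 0.13
Q_p = 0.13 < K_p = 2.0, so the forward reaction proceeds.

in the forward direction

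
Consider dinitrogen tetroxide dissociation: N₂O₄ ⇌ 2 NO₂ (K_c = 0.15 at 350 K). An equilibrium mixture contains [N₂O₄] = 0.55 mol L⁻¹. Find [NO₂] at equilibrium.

At equilibrium, K_c = [NO₂]² / [N₂O₄] = 0.15.
([NO₂])² / (0.55) = 0.15
[NO₂]² = 0.0825 ⇒ [NO₂] = 0.29 mol L⁻¹

[NO₂] = 0.29 mol L⁻¹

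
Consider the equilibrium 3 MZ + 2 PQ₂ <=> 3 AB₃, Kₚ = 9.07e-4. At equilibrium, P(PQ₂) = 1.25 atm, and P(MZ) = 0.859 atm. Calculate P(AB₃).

P(AB₃) = 0.0965 atm

At equilibrium, Kₚ = P(AB₃)³ / (P(MZ)³·P(PQ₂)²) = 9.07e-4.
(P(AB₃))³ / ((0.859)³·(1.25)²) = 9.07e-4
P(AB₃)³ = 8.98e-4 ⇒ P(AB₃) = 0.0965 atm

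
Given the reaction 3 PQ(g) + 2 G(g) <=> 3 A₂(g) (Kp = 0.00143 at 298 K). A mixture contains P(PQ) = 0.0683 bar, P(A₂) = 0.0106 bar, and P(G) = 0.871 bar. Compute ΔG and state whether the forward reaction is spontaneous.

Qp = P(A₂)³ / (P(PQ)³·P(G)²) = (0.0106)³ / ((0.0683)³·(0.871)²) = 0.00493
ΔG = RT ln(Qp/Kp) = (8.314 J mol⁻¹ K⁻¹)(298 K) × ln(0.00493/0.00143)
   = (2.478 kJ/mol)(1.238) = 3.07 kJ/mol
ΔG > 0, so the forward reaction is non-spontaneous (proceeds in reverse).

ΔG = 3.07 kJ/mol; the forward reaction is non-spontaneous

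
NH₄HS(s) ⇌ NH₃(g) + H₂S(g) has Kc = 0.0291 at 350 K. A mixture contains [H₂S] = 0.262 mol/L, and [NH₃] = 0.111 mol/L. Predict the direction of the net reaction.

at equilibrium

(NH₄HS is a pure solid — omitted from Qc.)
Qc = [NH₃]·[H₂S] = (0.111)·(0.262) = 0.0291
Qc = 0.0291 = Kc, so the system is already at equilibrium.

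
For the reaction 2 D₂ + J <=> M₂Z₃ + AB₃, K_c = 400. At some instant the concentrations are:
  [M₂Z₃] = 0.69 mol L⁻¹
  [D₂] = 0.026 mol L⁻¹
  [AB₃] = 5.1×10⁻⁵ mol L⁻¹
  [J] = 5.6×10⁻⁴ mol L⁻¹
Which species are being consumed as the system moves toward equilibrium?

Q_c = [M₂Z₃]·[AB₃] / ([D₂]²·[J]) = (0.69)·(5.1×10⁻⁵) / ((0.026)²·(5.6×10⁻⁴)) = 93
Q_c = 93 < K_c = 400: net forward reaction.

D₂, J (reactants)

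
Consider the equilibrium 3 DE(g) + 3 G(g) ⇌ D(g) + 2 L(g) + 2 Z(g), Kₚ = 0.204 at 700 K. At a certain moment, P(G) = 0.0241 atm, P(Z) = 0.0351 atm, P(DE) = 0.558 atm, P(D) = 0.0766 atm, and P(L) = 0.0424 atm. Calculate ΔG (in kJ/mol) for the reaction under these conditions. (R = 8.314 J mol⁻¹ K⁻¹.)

Qₚ = P(D)·P(L)²·P(Z)² / (P(DE)³·P(G)³) = (0.0766)·(0.0424)²·(0.0351)² / ((0.558)³·(0.0241)³) = 0.0698
ΔG = RT ln(Qₚ/Kₚ) = (8.314 J mol⁻¹ K⁻¹)(700 K) × ln(0.0698/0.204)
   = (5.820 kJ/mol)(-1.072) = -6.24 kJ/mol
ΔG < 0, so the forward reaction is spontaneous (proceeds forward).

ΔG = -6.24 kJ/mol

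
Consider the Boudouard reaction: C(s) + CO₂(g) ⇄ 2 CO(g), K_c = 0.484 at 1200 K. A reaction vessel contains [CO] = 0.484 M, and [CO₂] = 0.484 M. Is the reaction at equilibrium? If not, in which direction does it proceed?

(C is a pure solid — omitted from Q_c.)
Q_c = [CO]² / [CO₂] = (0.484)² / (0.484) = 0.484
Q_c = 0.484 = K_c, so the system is already at equilibrium.

at equilibrium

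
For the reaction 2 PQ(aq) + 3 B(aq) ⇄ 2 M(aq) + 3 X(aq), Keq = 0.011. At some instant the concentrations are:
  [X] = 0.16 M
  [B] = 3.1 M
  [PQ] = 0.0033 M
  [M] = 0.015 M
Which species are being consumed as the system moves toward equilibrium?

Q = [M]²·[X]³ / ([PQ]²·[B]³) = (0.015)²·(0.16)³ / ((0.0033)²·(3.1)³) = 0.0028
Q = 0.0028 < Keq = 0.011: net forward reaction.

PQ, B (reactants)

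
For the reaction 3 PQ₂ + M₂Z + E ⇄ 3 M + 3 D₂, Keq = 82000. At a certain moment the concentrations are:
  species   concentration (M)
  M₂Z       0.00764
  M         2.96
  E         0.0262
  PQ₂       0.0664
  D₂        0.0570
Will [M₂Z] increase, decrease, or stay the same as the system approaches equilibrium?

stay the same

Q = [M]³·[D₂]³ / ([PQ₂]³·[M₂Z]·[E]) = (2.96)³·(0.0570)³ / ((0.0664)³·(0.00764)·(0.0262)) = 82000
Q = 82000 = Keq; the system is at equilibrium.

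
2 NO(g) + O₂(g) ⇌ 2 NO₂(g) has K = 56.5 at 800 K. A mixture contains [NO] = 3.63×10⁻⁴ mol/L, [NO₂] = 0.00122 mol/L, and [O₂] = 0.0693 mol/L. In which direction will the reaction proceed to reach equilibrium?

in the reverse direction

Q = [NO₂]² / ([NO]²·[O₂]) = (0.00122)² / ((3.63×10⁻⁴)²·(0.0693)) = 163
Q = 163 > K = 56.5, so the reverse reaction proceeds.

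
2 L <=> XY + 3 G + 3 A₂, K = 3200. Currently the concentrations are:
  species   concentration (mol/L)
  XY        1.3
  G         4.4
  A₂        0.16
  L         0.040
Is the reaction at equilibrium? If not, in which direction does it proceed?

in the forward direction

Q = [XY]·[G]³·[A₂]³ / [L]² = (1.3)·(4.4)³·(0.16)³ / (0.040)² = 280
Q = 280 < K = 3200, so the forward reaction proceeds.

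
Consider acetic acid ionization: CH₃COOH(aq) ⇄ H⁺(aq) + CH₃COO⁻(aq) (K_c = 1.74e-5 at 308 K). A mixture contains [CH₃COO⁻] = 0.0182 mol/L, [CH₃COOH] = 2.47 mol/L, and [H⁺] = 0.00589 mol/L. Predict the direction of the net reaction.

toward reactants

Q_c = [H⁺]·[CH₃COO⁻] / [CH₃COOH] = (0.00589)·(0.0182) / (2.47) = 4.34e-5
Q_c = 4.34e-5 > K_c = 1.74e-5, so the reverse reaction proceeds.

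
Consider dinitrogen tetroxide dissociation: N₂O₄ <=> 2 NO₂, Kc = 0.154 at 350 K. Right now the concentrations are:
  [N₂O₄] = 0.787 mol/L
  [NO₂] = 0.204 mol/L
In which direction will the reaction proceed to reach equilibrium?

to the right

Qc = [NO₂]² / [N₂O₄] = (0.204)² / (0.787) = 0.0529
Qc = 0.0529 < Kc = 0.154, so the forward reaction proceeds.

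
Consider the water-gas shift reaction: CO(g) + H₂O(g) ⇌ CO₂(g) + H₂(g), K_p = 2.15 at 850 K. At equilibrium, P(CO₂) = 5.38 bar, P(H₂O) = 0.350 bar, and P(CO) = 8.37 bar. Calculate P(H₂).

At equilibrium, K_p = P(CO₂)·P(H₂) / (P(CO)·P(H₂O)) = 2.15.
(5.38)·(P(H₂)) / ((8.37)·(0.350)) = 2.15
P(H₂) = 1.17 bar

P(H₂) = 1.17 bar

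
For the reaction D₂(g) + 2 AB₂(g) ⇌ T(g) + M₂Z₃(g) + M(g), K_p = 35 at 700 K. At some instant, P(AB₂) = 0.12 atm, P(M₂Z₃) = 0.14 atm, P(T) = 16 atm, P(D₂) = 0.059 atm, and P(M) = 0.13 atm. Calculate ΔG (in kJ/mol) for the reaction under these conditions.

ΔG = 13.3 kJ/mol

Q_p = P(T)·P(M₂Z₃)·P(M) / (P(D₂)·P(AB₂)²) = (16)·(0.14)·(0.13) / ((0.059)·(0.12)²) = 343
ΔG = RT ln(Q_p/K_p) = (8.314 J mol⁻¹ K⁻¹)(700 K) × ln(343/35)
   = (5.820 kJ/mol)(2.282) = 13.3 kJ/mol
ΔG > 0, so the forward reaction is non-spontaneous (proceeds in reverse).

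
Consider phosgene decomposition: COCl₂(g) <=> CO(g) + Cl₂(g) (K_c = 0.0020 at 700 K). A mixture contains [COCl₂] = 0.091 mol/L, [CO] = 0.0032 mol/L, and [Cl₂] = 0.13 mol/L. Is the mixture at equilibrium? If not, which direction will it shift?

Q_c = [CO]·[Cl₂] / [COCl₂] = (0.0032)·(0.13) / (0.091) = 0.0046
Q_c = 0.0046 > K_c = 0.0020: net reverse reaction.

no; Q > K, reaction proceeds in reverse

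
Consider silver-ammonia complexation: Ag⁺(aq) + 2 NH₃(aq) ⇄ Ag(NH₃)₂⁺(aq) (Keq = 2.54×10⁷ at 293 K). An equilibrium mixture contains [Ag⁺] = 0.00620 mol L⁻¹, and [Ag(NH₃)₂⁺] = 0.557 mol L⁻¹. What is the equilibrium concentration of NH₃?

At equilibrium, Keq = [Ag(NH₃)₂⁺] / ([Ag⁺]·[NH₃]²) = 2.54×10⁷.
(0.557) / ((0.00620)·([NH₃])²) = 2.54×10⁷
[NH₃]² = 3.54×10⁻⁶ ⇒ [NH₃] = 0.00188 mol L⁻¹

[NH₃] = 0.00188 mol L⁻¹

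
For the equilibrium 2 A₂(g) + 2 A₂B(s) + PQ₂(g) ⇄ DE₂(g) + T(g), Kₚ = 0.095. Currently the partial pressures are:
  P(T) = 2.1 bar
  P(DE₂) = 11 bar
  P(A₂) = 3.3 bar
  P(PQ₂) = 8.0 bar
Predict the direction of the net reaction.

(A₂B is a pure solid — omitted from Qₚ.)
Qₚ = P(DE₂)·P(T) / (P(A₂)²·P(PQ₂)) = (11)·(2.1) / ((3.3)²·(8.0)) = 0.27
Qₚ = 0.27 > Kₚ = 0.095, so the reverse reaction proceeds.

reverse (toward reactants)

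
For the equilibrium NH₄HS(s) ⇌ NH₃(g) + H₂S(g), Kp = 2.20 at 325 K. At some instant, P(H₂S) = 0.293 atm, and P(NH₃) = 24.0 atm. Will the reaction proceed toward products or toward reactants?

(NH₄HS is a pure solid — omitted from Qp.)
Qp = P(NH₃)·P(H₂S) = (24.0)·(0.293) = 7.03
Qp = 7.03 > Kp = 2.20, so the reverse reaction proceeds.

in the reverse direction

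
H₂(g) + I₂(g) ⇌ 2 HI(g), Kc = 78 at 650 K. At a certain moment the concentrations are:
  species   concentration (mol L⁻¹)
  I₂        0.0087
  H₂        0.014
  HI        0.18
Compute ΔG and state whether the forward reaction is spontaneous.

ΔG = 6.63 kJ/mol; the forward reaction is non-spontaneous

Qc = [HI]² / ([H₂]·[I₂]) = (0.18)² / ((0.014)·(0.0087)) = 266
ΔG = RT ln(Qc/Kc) = (8.314 J mol⁻¹ K⁻¹)(650 K) × ln(266/78)
   = (5.404 kJ/mol)(1.227) = 6.63 kJ/mol
ΔG > 0, so the forward reaction is non-spontaneous (proceeds in reverse).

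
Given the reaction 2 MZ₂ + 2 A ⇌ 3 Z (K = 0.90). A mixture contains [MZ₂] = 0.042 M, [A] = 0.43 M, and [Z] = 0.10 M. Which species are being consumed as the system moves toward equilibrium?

Z (products)

Q = [Z]³ / ([MZ₂]²·[A]²) = (0.10)³ / ((0.042)²·(0.43)²) = 3.1
Q = 3.1 > K = 0.90: net reverse reaction.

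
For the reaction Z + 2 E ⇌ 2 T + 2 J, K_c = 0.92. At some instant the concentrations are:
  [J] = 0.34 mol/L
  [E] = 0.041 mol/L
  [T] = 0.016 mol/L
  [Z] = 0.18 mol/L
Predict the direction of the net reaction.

toward products

Q_c = [T]²·[J]² / ([Z]·[E]²) = (0.016)²·(0.34)² / ((0.18)·(0.041)²) = 0.098
Q_c = 0.098 < K_c = 0.92, so the forward reaction proceeds.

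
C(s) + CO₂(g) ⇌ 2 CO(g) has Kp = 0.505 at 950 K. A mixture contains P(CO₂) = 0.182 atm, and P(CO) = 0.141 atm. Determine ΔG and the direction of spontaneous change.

ΔG = -12.1 kJ/mol; the forward reaction is spontaneous

(C is a pure solid — omitted from Qp.)
Qp = P(CO)² / P(CO₂) = (0.141)² / (0.182) = 0.109
ΔG = RT ln(Qp/Kp) = (8.314 J mol⁻¹ K⁻¹)(950 K) × ln(0.109/0.505)
   = (7.898 kJ/mol)(-1.533) = -12.1 kJ/mol
ΔG < 0, so the forward reaction is spontaneous (proceeds forward).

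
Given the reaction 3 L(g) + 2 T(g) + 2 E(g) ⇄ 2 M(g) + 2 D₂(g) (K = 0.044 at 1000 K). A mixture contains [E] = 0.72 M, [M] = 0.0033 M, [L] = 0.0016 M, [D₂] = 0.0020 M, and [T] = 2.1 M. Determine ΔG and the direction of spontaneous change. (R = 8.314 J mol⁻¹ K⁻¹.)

ΔG = -18.7 kJ/mol; the forward reaction is spontaneous

Q = [M]²·[D₂]² / ([L]³·[T]²·[E]²) = (0.0033)²·(0.0020)² / ((0.0016)³·(2.1)²·(0.72)²) = 0.00465
ΔG = RT ln(Q/K) = (8.314 J mol⁻¹ K⁻¹)(1000 K) × ln(0.00465/0.044)
   = (8.314 kJ/mol)(-2.247) = -18.7 kJ/mol
ΔG < 0, so the forward reaction is spontaneous (proceeds forward).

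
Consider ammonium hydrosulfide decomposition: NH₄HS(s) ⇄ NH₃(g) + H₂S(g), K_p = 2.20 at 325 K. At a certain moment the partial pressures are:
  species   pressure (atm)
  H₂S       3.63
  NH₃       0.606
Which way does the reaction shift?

(NH₄HS is a pure solid — omitted from Q_p.)
Q_p = P(NH₃)·P(H₂S) = (0.606)·(3.63) = 2.20
Q_p = 2.20 = K_p, so the system is already at equilibrium.

at equilibrium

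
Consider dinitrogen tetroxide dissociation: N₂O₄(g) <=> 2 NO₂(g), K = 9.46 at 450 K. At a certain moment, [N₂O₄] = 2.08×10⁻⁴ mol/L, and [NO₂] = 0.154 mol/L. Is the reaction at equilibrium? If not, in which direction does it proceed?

in the reverse direction

Q = [NO₂]² / [N₂O₄] = (0.154)² / (2.08×10⁻⁴) = 114
Q = 114 > K = 9.46, so the reverse reaction proceeds.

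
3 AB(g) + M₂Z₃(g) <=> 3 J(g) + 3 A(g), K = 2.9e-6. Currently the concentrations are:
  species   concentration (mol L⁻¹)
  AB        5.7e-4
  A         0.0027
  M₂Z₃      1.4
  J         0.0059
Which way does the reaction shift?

Q = [J]³·[A]³ / ([AB]³·[M₂Z₃]) = (0.0059)³·(0.0027)³ / ((5.7e-4)³·(1.4)) = 1.6e-5
Q = 1.6e-5 > K = 2.9e-6, so the reverse reaction proceeds.

to the left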